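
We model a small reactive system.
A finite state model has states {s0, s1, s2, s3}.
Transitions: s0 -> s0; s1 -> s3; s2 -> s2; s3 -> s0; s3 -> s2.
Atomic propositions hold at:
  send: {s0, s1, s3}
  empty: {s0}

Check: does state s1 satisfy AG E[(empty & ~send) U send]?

No

Sat(~send) = {s2}
Sat(empty & ~send) = ∅
E[(empty & ~send) U send]: least fixpoint, start Z0 = Sat(send) = {s0, s1, s3}, add states in Sat(empty & ~send) with some successor in Z. Already a fixed point.
Sat(E[(empty & ~send) U send]) = {s0, s1, s3}
AG E[(empty & ~send) U send]: greatest fixpoint, start Z0 = {s0, s1, s3}, keep only states in Sat with every successor in Z. Z1 = {s0, s1}; Z2 = {s0}; fixed.
Sat(AG E[(empty & ~send) U send]) = {s0}
s1 ∉ Sat(AG E[(empty & ~send) U send]) = {s0}, so the formula does not hold at s1.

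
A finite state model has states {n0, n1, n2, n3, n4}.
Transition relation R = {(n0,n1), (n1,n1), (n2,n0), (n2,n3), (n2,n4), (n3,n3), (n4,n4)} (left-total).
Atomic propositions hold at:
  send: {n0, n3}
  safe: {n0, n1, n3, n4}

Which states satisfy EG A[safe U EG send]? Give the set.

{n3}

EG send: greatest fixpoint, start Z0 = {n0, n3}, keep only states in Sat with some successor in Z. Z1 = {n3}; fixed.
Sat(EG send) = {n3}
A[safe U EG send]: least fixpoint, start Z0 = Sat(EG send) = {n3}, add states in Sat(safe) with every successor in Z. Already a fixed point.
Sat(A[safe U EG send]) = {n3}
EG A[safe U EG send]: greatest fixpoint, start Z0 = {n3}, keep only states in Sat with some successor in Z. Already a fixed point.
Sat(EG A[safe U EG send]) = {n3}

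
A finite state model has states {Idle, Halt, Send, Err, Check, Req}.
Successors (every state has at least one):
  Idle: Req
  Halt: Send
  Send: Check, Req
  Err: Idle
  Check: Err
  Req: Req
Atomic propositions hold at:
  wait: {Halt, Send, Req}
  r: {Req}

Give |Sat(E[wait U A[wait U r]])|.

3

A[wait U r]: least fixpoint, start Z0 = Sat(r) = {Req}, add states in Sat(wait) with every successor in Z. Already a fixed point.
Sat(A[wait U r]) = {Req}
E[wait U A[wait U r]]: least fixpoint, start Z0 = Sat(A[wait U r]) = {Req}, add states in Sat(wait) with some successor in Z. Z1 = {Send, Req}; Z2 = {Halt, Send, Req}; fixed.
Sat(E[wait U A[wait U r]]) = {Halt, Send, Req}
|Sat(E[wait U A[wait U r]])| = |{Halt, Send, Req}| = 3.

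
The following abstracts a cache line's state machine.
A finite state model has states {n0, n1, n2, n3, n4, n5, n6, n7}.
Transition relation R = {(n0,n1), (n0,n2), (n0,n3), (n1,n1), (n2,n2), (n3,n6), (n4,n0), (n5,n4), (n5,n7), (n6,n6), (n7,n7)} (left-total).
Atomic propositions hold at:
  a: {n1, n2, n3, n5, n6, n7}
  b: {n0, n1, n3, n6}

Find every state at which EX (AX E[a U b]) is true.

E[a U b]: least fixpoint, start Z0 = Sat(b) = {n0, n1, n3, n6}, add states in Sat(a) with some successor in Z. Already a fixed point.
Sat(E[a U b]) = {n0, n1, n3, n6}
Sat(AX E[a U b]) = {s : every successor in {n0, n1, n3, n6}} = {n1, n3, n4, n6}
Sat(EX (AX E[a U b])) = {s : some successor in {n1, n3, n4, n6}} = {n0, n1, n3, n5, n6}

{n0, n1, n3, n5, n6}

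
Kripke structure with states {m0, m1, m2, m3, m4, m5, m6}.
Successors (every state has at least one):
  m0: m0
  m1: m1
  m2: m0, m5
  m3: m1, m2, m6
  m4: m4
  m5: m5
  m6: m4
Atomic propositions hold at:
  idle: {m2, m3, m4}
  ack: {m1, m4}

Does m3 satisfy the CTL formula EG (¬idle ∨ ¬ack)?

Sat(¬idle) = {m0, m1, m5, m6}
Sat(¬ack) = {m0, m2, m3, m5, m6}
Sat(¬idle ∨ ¬ack) = {m0, m1, m2, m3, m5, m6}
EG (¬idle ∨ ¬ack): greatest fixpoint, start Z0 = {m0, m1, m2, m3, m5, m6}, keep only states in Sat with some successor in Z. Z1 = {m0, m1, m2, m3, m5}; fixed.
Sat(EG (¬idle ∨ ¬ack)) = {m0, m1, m2, m3, m5}
m3 ∈ Sat(EG (¬idle ∨ ¬ack)) = {m0, m1, m2, m3, m5}, so the formula holds at m3.

Yes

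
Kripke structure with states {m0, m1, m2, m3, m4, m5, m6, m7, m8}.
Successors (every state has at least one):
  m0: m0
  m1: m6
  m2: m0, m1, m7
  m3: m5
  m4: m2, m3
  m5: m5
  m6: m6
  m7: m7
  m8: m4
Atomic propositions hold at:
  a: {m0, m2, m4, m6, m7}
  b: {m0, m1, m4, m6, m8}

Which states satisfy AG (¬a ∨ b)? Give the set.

{m0, m1, m3, m5, m6}

Sat(¬a) = {m1, m3, m5, m8}
Sat(¬a ∨ b) = {m0, m1, m3, m4, m5, m6, m8}
AG (¬a ∨ b): greatest fixpoint, start Z0 = {m0, m1, m3, m4, m5, m6, m8}, keep only states in Sat with every successor in Z. Z1 = {m0, m1, m3, m5, m6, m8}; Z2 = {m0, m1, m3, m5, m6}; fixed.
Sat(AG (¬a ∨ b)) = {m0, m1, m3, m5, m6}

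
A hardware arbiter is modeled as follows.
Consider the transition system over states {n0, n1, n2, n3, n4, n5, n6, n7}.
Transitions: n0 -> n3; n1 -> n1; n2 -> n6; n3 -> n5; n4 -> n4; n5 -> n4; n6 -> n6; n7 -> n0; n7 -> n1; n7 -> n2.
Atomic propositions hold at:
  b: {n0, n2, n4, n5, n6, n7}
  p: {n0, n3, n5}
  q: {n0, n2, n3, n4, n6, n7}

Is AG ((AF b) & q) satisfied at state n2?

Yes

AF b: least fixpoint, start Z0 = {n0, n2, n4, n5, n6, n7}, add states with every successor in Z. Z1 = {n0, n2, n3, n4, n5, n6, n7}; fixed.
Sat(AF b) = {n0, n2, n3, n4, n5, n6, n7}
Sat((AF b) & q) = {n0, n2, n3, n4, n6, n7}
AG ((AF b) & q): greatest fixpoint, start Z0 = {n0, n2, n3, n4, n6, n7}, keep only states in Sat with every successor in Z. Z1 = {n0, n2, n4, n6}; Z2 = {n2, n4, n6}; fixed.
Sat(AG ((AF b) & q)) = {n2, n4, n6}
n2 ∈ Sat(AG ((AF b) & q)) = {n2, n4, n6}, so the formula holds at n2.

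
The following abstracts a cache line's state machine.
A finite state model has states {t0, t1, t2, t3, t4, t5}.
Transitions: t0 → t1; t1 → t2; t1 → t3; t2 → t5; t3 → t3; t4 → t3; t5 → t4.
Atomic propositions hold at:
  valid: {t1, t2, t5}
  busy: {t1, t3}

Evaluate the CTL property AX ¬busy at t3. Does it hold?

Sat(¬busy) = {t0, t2, t4, t5}
Sat(AX ¬busy) = {s : every successor in {t0, t2, t4, t5}} = {t2, t5}
t3 ∉ Sat(AX ¬busy) = {t2, t5}, so the formula does not hold at t3.

No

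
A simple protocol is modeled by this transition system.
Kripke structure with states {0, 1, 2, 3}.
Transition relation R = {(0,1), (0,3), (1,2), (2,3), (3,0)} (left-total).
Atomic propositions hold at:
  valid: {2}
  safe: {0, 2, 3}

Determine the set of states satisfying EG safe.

{0, 2, 3}

EG safe: greatest fixpoint, start Z0 = {0, 2, 3}, keep only states in Sat with some successor in Z. Already a fixed point.
Sat(EG safe) = {0, 2, 3}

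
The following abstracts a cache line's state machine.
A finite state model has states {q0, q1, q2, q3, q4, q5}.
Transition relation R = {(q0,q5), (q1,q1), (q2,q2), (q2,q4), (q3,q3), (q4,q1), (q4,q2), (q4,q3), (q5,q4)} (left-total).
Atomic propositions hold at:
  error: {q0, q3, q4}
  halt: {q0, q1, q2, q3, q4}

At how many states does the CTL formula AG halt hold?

4

AG halt: greatest fixpoint, start Z0 = {q0, q1, q2, q3, q4}, keep only states in Sat with every successor in Z. Z1 = {q1, q2, q3, q4}; fixed.
Sat(AG halt) = {q1, q2, q3, q4}
|Sat(AG halt)| = |{q1, q2, q3, q4}| = 4.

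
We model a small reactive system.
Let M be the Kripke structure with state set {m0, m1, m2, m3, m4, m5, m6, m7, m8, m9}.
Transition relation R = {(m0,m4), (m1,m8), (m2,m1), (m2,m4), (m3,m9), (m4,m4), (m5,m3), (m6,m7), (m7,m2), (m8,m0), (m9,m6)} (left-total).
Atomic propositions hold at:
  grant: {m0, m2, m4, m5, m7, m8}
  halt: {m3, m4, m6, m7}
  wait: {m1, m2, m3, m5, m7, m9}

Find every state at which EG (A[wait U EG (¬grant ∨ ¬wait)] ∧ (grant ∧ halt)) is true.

Sat(¬grant) = {m1, m3, m6, m9}
Sat(¬wait) = {m0, m4, m6, m8}
Sat(¬grant ∨ ¬wait) = {m0, m1, m3, m4, m6, m8, m9}
EG (¬grant ∨ ¬wait): greatest fixpoint, start Z0 = {m0, m1, m3, m4, m6, m8, m9}, keep only states in Sat with some successor in Z. Z1 = {m0, m1, m3, m4, m8, m9}; Z2 = {m0, m1, m3, m4, m8}; Z3 = {m0, m1, m4, m8}; fixed.
Sat(EG (¬grant ∨ ¬wait)) = {m0, m1, m4, m8}
A[wait U EG (¬grant ∨ ¬wait)]: least fixpoint, start Z0 = Sat(EG (¬grant ∨ ¬wait)) = {m0, m1, m4, m8}, add states in Sat(wait) with every successor in Z. Z1 = {m0, m1, m2, m4, m8}; Z2 = {m0, m1, m2, m4, m7, m8}; fixed.
Sat(A[wait U EG (¬grant ∨ ¬wait)]) = {m0, m1, m2, m4, m7, m8}
Sat(grant ∧ halt) = {m4, m7}
Sat(A[wait U EG (¬grant ∨ ¬wait)] ∧ (grant ∧ halt)) = {m4, m7}
EG (A[wait U EG (¬grant ∨ ¬wait)] ∧ (grant ∧ halt)): greatest fixpoint, start Z0 = {m4, m7}, keep only states in Sat with some successor in Z. Z1 = {m4}; fixed.
Sat(EG (A[wait U EG (¬grant ∨ ¬wait)] ∧ (grant ∧ halt))) = {m4}

{m4}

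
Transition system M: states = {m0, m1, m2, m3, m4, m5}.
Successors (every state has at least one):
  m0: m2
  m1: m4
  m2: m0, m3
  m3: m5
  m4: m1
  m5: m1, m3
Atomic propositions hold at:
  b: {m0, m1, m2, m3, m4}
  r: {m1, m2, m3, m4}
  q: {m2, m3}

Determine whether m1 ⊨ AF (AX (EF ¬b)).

No

Sat(¬b) = {m5}
EF ¬b: least fixpoint, start Z0 = {m5}, add states with some successor in Z. Z1 = {m3, m5}; Z2 = {m2, m3, m5}; Z3 = {m0, m2, m3, m5}; fixed.
Sat(EF ¬b) = {m0, m2, m3, m5}
Sat(AX (EF ¬b)) = {s : every successor in {m0, m2, m3, m5}} = {m0, m2, m3}
AF (AX (EF ¬b)): least fixpoint, start Z0 = {m0, m2, m3}, add states with every successor in Z. Already a fixed point.
Sat(AF (AX (EF ¬b))) = {m0, m2, m3}
m1 ∉ Sat(AF (AX (EF ¬b))) = {m0, m2, m3}, so the formula does not hold at m1.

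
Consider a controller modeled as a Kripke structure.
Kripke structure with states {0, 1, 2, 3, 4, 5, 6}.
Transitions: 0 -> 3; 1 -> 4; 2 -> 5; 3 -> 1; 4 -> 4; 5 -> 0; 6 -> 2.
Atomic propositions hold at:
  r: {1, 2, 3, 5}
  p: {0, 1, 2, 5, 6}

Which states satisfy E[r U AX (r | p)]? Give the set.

Sat(r | p) = {0, 1, 2, 3, 5, 6}
Sat(AX (r | p)) = {s : every successor in {0, 1, 2, 3, 5, 6}} = {0, 2, 3, 5, 6}
E[r U AX (r | p)]: least fixpoint, start Z0 = Sat(AX (r | p)) = {0, 2, 3, 5, 6}, add states in Sat(r) with some successor in Z. Already a fixed point.
Sat(E[r U AX (r | p)]) = {0, 2, 3, 5, 6}

{0, 2, 3, 5, 6}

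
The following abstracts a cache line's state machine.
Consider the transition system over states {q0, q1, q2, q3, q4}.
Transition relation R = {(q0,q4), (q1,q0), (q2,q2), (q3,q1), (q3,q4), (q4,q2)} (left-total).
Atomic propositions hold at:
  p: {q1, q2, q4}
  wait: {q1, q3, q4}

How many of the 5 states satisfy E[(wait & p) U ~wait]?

Sat(wait & p) = {q1, q4}
Sat(~wait) = {q0, q2}
E[(wait & p) U ~wait]: least fixpoint, start Z0 = Sat(~wait) = {q0, q2}, add states in Sat(wait & p) with some successor in Z. Z1 = {q0, q1, q2, q4}; fixed.
Sat(E[(wait & p) U ~wait]) = {q0, q1, q2, q4}
|Sat(E[(wait & p) U ~wait])| = |{q0, q1, q2, q4}| = 4.

4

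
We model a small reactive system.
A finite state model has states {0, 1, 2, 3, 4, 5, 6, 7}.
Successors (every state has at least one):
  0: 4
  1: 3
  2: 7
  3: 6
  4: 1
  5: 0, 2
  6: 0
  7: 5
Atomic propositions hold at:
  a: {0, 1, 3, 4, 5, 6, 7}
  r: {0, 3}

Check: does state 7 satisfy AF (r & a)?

Sat(r & a) = {0, 3}
AF (r & a): least fixpoint, start Z0 = {0, 3}, add states with every successor in Z. Z1 = {0, 1, 3, 6}; Z2 = {0, 1, 3, 4, 6}; fixed.
Sat(AF (r & a)) = {0, 1, 3, 4, 6}
7 ∉ Sat(AF (r & a)) = {0, 1, 3, 4, 6}, so the formula does not hold at 7.

No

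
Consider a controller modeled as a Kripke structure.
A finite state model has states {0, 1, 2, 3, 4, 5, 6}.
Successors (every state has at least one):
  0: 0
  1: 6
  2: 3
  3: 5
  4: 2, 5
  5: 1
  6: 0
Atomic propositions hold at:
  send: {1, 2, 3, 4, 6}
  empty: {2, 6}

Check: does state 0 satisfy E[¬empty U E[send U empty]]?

No

Sat(¬empty) = {0, 1, 3, 4, 5}
E[send U empty]: least fixpoint, start Z0 = Sat(empty) = {2, 6}, add states in Sat(send) with some successor in Z. Z1 = {1, 2, 4, 6}; fixed.
Sat(E[send U empty]) = {1, 2, 4, 6}
E[¬empty U E[send U empty]]: least fixpoint, start Z0 = Sat(E[send U empty]) = {1, 2, 4, 6}, add states in Sat(¬empty) with some successor in Z. Z1 = {1, 2, 4, 5, 6}; Z2 = {1, 2, 3, 4, 5, 6}; fixed.
Sat(E[¬empty U E[send U empty]]) = {1, 2, 3, 4, 5, 6}
0 ∉ Sat(E[¬empty U E[send U empty]]) = {1, 2, 3, 4, 5, 6}, so the formula does not hold at 0.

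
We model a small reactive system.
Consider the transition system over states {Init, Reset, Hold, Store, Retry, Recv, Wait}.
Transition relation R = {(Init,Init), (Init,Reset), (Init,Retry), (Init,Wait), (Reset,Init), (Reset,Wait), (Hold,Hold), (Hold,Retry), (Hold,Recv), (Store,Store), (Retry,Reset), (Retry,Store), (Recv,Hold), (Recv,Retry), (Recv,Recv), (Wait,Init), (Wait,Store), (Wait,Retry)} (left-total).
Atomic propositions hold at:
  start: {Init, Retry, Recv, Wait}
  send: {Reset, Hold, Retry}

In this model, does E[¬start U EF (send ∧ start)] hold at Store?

No

Sat(¬start) = {Reset, Hold, Store}
Sat(send ∧ start) = {Retry}
EF (send ∧ start): least fixpoint, start Z0 = {Retry}, add states with some successor in Z. Z1 = {Init, Hold, Retry, Recv, Wait}; Z2 = {Init, Reset, Hold, Retry, Recv, Wait}; fixed.
Sat(EF (send ∧ start)) = {Init, Reset, Hold, Retry, Recv, Wait}
E[¬start U EF (send ∧ start)]: least fixpoint, start Z0 = Sat(EF (send ∧ start)) = {Init, Reset, Hold, Retry, Recv, Wait}, add states in Sat(¬start) with some successor in Z. Already a fixed point.
Sat(E[¬start U EF (send ∧ start)]) = {Init, Reset, Hold, Retry, Recv, Wait}
Store ∉ Sat(E[¬start U EF (send ∧ start)]) = {Init, Reset, Hold, Retry, Recv, Wait}, so the formula does not hold at Store.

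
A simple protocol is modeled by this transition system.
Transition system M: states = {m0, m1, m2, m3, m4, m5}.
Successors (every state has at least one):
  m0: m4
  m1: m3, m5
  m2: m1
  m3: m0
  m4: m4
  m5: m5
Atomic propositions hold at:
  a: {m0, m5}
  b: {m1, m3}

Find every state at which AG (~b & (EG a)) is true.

Sat(~b) = {m0, m2, m4, m5}
EG a: greatest fixpoint, start Z0 = {m0, m5}, keep only states in Sat with some successor in Z. Z1 = {m5}; fixed.
Sat(EG a) = {m5}
Sat(~b & (EG a)) = {m5}
AG (~b & (EG a)): greatest fixpoint, start Z0 = {m5}, keep only states in Sat with every successor in Z. Already a fixed point.
Sat(AG (~b & (EG a))) = {m5}

{m5}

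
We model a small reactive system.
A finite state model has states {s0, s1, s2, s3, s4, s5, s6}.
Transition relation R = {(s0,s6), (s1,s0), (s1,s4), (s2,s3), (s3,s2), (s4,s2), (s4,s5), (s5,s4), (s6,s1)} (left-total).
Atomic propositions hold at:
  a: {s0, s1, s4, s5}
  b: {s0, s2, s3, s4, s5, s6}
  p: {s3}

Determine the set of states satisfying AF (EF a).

EF a: least fixpoint, start Z0 = {s0, s1, s4, s5}, add states with some successor in Z. Z1 = {s0, s1, s4, s5, s6}; fixed.
Sat(EF a) = {s0, s1, s4, s5, s6}
AF (EF a): least fixpoint, start Z0 = {s0, s1, s4, s5, s6}, add states with every successor in Z. Already a fixed point.
Sat(AF (EF a)) = {s0, s1, s4, s5, s6}

{s0, s1, s4, s5, s6}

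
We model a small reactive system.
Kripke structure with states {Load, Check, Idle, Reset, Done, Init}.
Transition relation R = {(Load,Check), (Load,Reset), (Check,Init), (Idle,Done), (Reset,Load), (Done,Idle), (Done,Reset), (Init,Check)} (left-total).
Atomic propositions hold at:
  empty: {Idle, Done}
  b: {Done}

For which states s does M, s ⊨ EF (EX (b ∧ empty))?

Sat(b ∧ empty) = {Done}
Sat(EX (b ∧ empty)) = {s : some successor in {Done}} = {Idle}
EF (EX (b ∧ empty)): least fixpoint, start Z0 = {Idle}, add states with some successor in Z. Z1 = {Idle, Done}; fixed.
Sat(EF (EX (b ∧ empty))) = {Idle, Done}

{Idle, Done}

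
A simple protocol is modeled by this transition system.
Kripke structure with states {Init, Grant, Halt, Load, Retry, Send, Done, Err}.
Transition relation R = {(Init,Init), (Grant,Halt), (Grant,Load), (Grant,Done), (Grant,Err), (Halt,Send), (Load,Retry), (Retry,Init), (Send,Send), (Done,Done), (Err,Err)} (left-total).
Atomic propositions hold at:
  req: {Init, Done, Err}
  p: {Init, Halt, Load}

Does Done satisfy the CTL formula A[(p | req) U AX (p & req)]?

No

Sat(p | req) = {Init, Halt, Load, Done, Err}
Sat(p & req) = {Init}
Sat(AX (p & req)) = {s : every successor in {Init}} = {Init, Retry}
A[(p | req) U AX (p & req)]: least fixpoint, start Z0 = Sat(AX (p & req)) = {Init, Retry}, add states in Sat(p | req) with every successor in Z. Z1 = {Init, Load, Retry}; fixed.
Sat(A[(p | req) U AX (p & req)]) = {Init, Load, Retry}
Done ∉ Sat(A[(p | req) U AX (p & req)]) = {Init, Load, Retry}, so the formula does not hold at Done.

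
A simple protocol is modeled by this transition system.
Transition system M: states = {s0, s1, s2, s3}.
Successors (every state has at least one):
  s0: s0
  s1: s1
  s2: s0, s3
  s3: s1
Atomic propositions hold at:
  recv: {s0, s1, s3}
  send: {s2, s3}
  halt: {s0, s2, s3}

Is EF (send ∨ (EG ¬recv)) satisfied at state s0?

No

Sat(¬recv) = {s2}
EG ¬recv: greatest fixpoint, start Z0 = {s2}, keep only states in Sat with some successor in Z. Z1 = ∅; fixed.
Sat(EG ¬recv) = ∅
Sat(send ∨ (EG ¬recv)) = {s2, s3}
EF (send ∨ (EG ¬recv)): least fixpoint, start Z0 = {s2, s3}, add states with some successor in Z. Already a fixed point.
Sat(EF (send ∨ (EG ¬recv))) = {s2, s3}
s0 ∉ Sat(EF (send ∨ (EG ¬recv))) = {s2, s3}, so the formula does not hold at s0.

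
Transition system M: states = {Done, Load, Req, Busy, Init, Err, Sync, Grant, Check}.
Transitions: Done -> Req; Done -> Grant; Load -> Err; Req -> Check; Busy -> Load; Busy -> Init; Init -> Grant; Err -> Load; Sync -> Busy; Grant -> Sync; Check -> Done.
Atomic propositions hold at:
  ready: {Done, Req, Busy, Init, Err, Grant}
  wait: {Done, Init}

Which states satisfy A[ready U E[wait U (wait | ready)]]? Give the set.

{Done, Req, Busy, Init, Err, Grant}

Sat(wait | ready) = {Done, Req, Busy, Init, Err, Grant}
E[wait U (wait | ready)]: least fixpoint, start Z0 = Sat((wait | ready)) = {Done, Req, Busy, Init, Err, Grant}, add states in Sat(wait) with some successor in Z. Already a fixed point.
Sat(E[wait U (wait | ready)]) = {Done, Req, Busy, Init, Err, Grant}
A[ready U E[wait U (wait | ready)]]: least fixpoint, start Z0 = Sat(E[wait U (wait | ready)]) = {Done, Req, Busy, Init, Err, Grant}, add states in Sat(ready) with every successor in Z. Already a fixed point.
Sat(A[ready U E[wait U (wait | ready)]]) = {Done, Req, Busy, Init, Err, Grant}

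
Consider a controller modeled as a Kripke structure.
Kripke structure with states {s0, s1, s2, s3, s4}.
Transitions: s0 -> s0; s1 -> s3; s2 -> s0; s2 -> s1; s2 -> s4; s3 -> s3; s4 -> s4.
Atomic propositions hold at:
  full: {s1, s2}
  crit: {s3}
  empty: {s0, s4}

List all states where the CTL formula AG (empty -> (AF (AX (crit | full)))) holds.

{s1, s3}

Sat(crit | full) = {s1, s2, s3}
Sat(AX (crit | full)) = {s : every successor in {s1, s2, s3}} = {s1, s3}
AF (AX (crit | full)): least fixpoint, start Z0 = {s1, s3}, add states with every successor in Z. Already a fixed point.
Sat(AF (AX (crit | full))) = {s1, s3}
Sat(empty -> (AF (AX (crit | full)))) = {s1, s2, s3}
AG (empty -> (AF (AX (crit | full)))): greatest fixpoint, start Z0 = {s1, s2, s3}, keep only states in Sat with every successor in Z. Z1 = {s1, s3}; fixed.
Sat(AG (empty -> (AF (AX (crit | full))))) = {s1, s3}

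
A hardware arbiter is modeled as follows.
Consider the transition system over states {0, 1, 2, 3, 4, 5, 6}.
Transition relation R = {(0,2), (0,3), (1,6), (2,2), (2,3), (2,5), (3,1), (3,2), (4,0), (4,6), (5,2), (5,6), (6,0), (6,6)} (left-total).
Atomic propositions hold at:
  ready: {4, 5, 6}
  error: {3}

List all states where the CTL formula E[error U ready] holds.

E[error U ready]: least fixpoint, start Z0 = Sat(ready) = {4, 5, 6}, add states in Sat(error) with some successor in Z. Already a fixed point.
Sat(E[error U ready]) = {4, 5, 6}

{4, 5, 6}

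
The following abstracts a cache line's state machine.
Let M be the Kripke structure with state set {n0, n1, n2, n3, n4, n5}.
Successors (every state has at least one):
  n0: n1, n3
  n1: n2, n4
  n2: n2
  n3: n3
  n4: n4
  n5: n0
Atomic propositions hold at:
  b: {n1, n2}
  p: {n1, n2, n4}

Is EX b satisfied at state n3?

Sat(EX b) = {s : some successor in {n1, n2}} = {n0, n1, n2}
n3 ∉ Sat(EX b) = {n0, n1, n2}, so the formula does not hold at n3.

No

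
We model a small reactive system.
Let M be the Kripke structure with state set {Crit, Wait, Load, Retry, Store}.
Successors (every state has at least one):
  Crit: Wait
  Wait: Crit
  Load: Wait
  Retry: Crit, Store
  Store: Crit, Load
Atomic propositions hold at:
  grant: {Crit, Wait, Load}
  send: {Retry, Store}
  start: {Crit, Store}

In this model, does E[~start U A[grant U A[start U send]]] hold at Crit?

Sat(~start) = {Wait, Load, Retry}
A[start U send]: least fixpoint, start Z0 = Sat(send) = {Retry, Store}, add states in Sat(start) with every successor in Z. Already a fixed point.
Sat(A[start U send]) = {Retry, Store}
A[grant U A[start U send]]: least fixpoint, start Z0 = Sat(A[start U send]) = {Retry, Store}, add states in Sat(grant) with every successor in Z. Already a fixed point.
Sat(A[grant U A[start U send]]) = {Retry, Store}
E[~start U A[grant U A[start U send]]]: least fixpoint, start Z0 = Sat(A[grant U A[start U send]]) = {Retry, Store}, add states in Sat(~start) with some successor in Z. Already a fixed point.
Sat(E[~start U A[grant U A[start U send]]]) = {Retry, Store}
Crit ∉ Sat(E[~start U A[grant U A[start U send]]]) = {Retry, Store}, so the formula does not hold at Crit.

No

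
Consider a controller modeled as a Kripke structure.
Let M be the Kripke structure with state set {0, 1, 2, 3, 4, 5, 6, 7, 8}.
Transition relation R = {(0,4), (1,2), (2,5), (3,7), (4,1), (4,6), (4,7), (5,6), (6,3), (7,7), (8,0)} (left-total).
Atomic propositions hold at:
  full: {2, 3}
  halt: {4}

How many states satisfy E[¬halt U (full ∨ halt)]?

Sat(¬halt) = {0, 1, 2, 3, 5, 6, 7, 8}
Sat(full ∨ halt) = {2, 3, 4}
E[¬halt U (full ∨ halt)]: least fixpoint, start Z0 = Sat((full ∨ halt)) = {2, 3, 4}, add states in Sat(¬halt) with some successor in Z. Z1 = {0, 1, 2, 3, 4, 6}; Z2 = {0, 1, 2, 3, 4, 5, 6, 8}; fixed.
Sat(E[¬halt U (full ∨ halt)]) = {0, 1, 2, 3, 4, 5, 6, 8}
|Sat(E[¬halt U (full ∨ halt)])| = |{0, 1, 2, 3, 4, 5, 6, 8}| = 8.

8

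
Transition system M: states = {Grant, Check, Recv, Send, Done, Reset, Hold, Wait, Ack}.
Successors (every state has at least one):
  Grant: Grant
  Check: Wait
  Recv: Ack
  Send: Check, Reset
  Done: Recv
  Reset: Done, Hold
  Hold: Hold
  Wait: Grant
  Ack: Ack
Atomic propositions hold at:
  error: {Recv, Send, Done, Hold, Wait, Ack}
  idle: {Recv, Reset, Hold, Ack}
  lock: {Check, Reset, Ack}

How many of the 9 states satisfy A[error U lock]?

A[error U lock]: least fixpoint, start Z0 = Sat(lock) = {Check, Reset, Ack}, add states in Sat(error) with every successor in Z. Z1 = {Check, Recv, Send, Reset, Ack}; Z2 = {Check, Recv, Send, Done, Reset, Ack}; fixed.
Sat(A[error U lock]) = {Check, Recv, Send, Done, Reset, Ack}
|Sat(A[error U lock])| = |{Check, Recv, Send, Done, Reset, Ack}| = 6.

6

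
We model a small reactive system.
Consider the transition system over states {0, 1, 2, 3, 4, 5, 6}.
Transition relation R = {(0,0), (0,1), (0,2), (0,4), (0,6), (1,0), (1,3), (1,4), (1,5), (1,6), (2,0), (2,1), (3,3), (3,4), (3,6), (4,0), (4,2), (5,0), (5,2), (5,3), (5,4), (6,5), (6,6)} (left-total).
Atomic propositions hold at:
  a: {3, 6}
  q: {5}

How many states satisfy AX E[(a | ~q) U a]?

5

Sat(~q) = {0, 1, 2, 3, 4, 6}
Sat(a | ~q) = {0, 1, 2, 3, 4, 6}
E[(a | ~q) U a]: least fixpoint, start Z0 = Sat(a) = {3, 6}, add states in Sat(a | ~q) with some successor in Z. Z1 = {0, 1, 3, 6}; Z2 = {0, 1, 2, 3, 4, 6}; fixed.
Sat(E[(a | ~q) U a]) = {0, 1, 2, 3, 4, 6}
Sat(AX E[(a | ~q) U a]) = {s : every successor in {0, 1, 2, 3, 4, 6}} = {0, 2, 3, 4, 5}
|Sat(AX E[(a | ~q) U a])| = |{0, 2, 3, 4, 5}| = 5.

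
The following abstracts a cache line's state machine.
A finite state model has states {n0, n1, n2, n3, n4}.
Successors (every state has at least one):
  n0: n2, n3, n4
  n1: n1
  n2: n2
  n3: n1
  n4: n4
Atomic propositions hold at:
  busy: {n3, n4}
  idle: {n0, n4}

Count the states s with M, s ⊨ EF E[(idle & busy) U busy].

3

Sat(idle & busy) = {n4}
E[(idle & busy) U busy]: least fixpoint, start Z0 = Sat(busy) = {n3, n4}, add states in Sat(idle & busy) with some successor in Z. Already a fixed point.
Sat(E[(idle & busy) U busy]) = {n3, n4}
EF E[(idle & busy) U busy]: least fixpoint, start Z0 = {n3, n4}, add states with some successor in Z. Z1 = {n0, n3, n4}; fixed.
Sat(EF E[(idle & busy) U busy]) = {n0, n3, n4}
|Sat(EF E[(idle & busy) U busy])| = |{n0, n3, n4}| = 3.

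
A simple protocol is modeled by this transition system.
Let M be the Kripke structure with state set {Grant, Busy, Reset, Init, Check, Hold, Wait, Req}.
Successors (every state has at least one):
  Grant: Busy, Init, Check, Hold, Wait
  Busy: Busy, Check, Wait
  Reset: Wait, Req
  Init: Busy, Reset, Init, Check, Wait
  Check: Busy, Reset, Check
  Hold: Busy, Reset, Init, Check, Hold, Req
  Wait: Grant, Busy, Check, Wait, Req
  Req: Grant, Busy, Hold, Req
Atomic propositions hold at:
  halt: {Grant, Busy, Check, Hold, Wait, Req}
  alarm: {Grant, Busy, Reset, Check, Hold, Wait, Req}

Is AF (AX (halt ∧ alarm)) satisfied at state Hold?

Sat(halt ∧ alarm) = {Grant, Busy, Check, Hold, Wait, Req}
Sat(AX (halt ∧ alarm)) = {s : every successor in {Grant, Busy, Check, Hold, Wait, Req}} = {Busy, Reset, Wait, Req}
AF (AX (halt ∧ alarm)): least fixpoint, start Z0 = {Busy, Reset, Wait, Req}, add states with every successor in Z. Already a fixed point.
Sat(AF (AX (halt ∧ alarm))) = {Busy, Reset, Wait, Req}
Hold ∉ Sat(AF (AX (halt ∧ alarm))) = {Busy, Reset, Wait, Req}, so the formula does not hold at Hold.

No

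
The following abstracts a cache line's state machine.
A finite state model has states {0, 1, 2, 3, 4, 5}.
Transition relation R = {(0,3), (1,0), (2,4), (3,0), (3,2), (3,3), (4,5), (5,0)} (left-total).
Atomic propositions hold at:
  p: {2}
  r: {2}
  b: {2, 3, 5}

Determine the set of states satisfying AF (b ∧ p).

{2}

Sat(b ∧ p) = {2}
AF (b ∧ p): least fixpoint, start Z0 = {2}, add states with every successor in Z. Already a fixed point.
Sat(AF (b ∧ p)) = {2}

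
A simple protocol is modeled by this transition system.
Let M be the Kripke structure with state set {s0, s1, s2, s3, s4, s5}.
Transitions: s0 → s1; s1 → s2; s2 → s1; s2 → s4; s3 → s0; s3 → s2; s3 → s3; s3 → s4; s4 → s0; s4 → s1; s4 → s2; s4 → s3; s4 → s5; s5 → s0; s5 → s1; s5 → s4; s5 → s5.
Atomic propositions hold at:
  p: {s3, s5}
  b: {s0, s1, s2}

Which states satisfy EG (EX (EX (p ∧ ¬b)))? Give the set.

Sat(¬b) = {s3, s4, s5}
Sat(p ∧ ¬b) = {s3, s5}
Sat(EX (p ∧ ¬b)) = {s : some successor in {s3, s5}} = {s3, s4, s5}
Sat(EX (EX (p ∧ ¬b))) = {s : some successor in {s3, s4, s5}} = {s2, s3, s4, s5}
EG (EX (EX (p ∧ ¬b))): greatest fixpoint, start Z0 = {s2, s3, s4, s5}, keep only states in Sat with some successor in Z. Already a fixed point.
Sat(EG (EX (EX (p ∧ ¬b)))) = {s2, s3, s4, s5}

{s2, s3, s4, s5}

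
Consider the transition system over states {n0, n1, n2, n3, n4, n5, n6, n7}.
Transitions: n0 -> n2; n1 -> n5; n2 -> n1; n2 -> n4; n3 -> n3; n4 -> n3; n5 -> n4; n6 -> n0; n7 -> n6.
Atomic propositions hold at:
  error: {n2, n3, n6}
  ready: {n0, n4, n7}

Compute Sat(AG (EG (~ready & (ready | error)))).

{n3}

Sat(~ready) = {n1, n2, n3, n5, n6}
Sat(ready | error) = {n0, n2, n3, n4, n6, n7}
Sat(~ready & (ready | error)) = {n2, n3, n6}
EG (~ready & (ready | error)): greatest fixpoint, start Z0 = {n2, n3, n6}, keep only states in Sat with some successor in Z. Z1 = {n3}; fixed.
Sat(EG (~ready & (ready | error))) = {n3}
AG (EG (~ready & (ready | error))): greatest fixpoint, start Z0 = {n3}, keep only states in Sat with every successor in Z. Already a fixed point.
Sat(AG (EG (~ready & (ready | error)))) = {n3}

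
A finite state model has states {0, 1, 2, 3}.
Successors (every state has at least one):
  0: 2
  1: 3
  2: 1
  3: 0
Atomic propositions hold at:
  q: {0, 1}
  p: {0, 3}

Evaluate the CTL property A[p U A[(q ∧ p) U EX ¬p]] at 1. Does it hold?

No

Sat(q ∧ p) = {0}
Sat(¬p) = {1, 2}
Sat(EX ¬p) = {s : some successor in {1, 2}} = {0, 2}
A[(q ∧ p) U EX ¬p]: least fixpoint, start Z0 = Sat(EX ¬p) = {0, 2}, add states in Sat(q ∧ p) with every successor in Z. Already a fixed point.
Sat(A[(q ∧ p) U EX ¬p]) = {0, 2}
A[p U A[(q ∧ p) U EX ¬p]]: least fixpoint, start Z0 = Sat(A[(q ∧ p) U EX ¬p]) = {0, 2}, add states in Sat(p) with every successor in Z. Z1 = {0, 2, 3}; fixed.
Sat(A[p U A[(q ∧ p) U EX ¬p]]) = {0, 2, 3}
1 ∉ Sat(A[p U A[(q ∧ p) U EX ¬p]]) = {0, 2, 3}, so the formula does not hold at 1.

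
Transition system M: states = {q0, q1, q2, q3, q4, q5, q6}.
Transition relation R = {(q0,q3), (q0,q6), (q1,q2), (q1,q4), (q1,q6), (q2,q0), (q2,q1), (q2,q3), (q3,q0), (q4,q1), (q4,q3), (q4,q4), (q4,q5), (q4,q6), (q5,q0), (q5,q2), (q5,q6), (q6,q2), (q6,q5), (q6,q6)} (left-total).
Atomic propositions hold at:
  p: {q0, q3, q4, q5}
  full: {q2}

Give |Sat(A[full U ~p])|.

Sat(~p) = {q1, q2, q6}
A[full U ~p]: least fixpoint, start Z0 = Sat(~p) = {q1, q2, q6}, add states in Sat(full) with every successor in Z. Already a fixed point.
Sat(A[full U ~p]) = {q1, q2, q6}
|Sat(A[full U ~p])| = |{q1, q2, q6}| = 3.

3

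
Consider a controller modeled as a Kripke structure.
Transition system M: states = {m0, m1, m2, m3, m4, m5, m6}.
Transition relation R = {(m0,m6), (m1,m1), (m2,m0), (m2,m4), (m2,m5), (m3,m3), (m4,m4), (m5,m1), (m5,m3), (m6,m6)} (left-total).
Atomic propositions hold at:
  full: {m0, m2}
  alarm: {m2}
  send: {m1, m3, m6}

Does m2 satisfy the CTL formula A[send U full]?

A[send U full]: least fixpoint, start Z0 = Sat(full) = {m0, m2}, add states in Sat(send) with every successor in Z. Already a fixed point.
Sat(A[send U full]) = {m0, m2}
m2 ∈ Sat(A[send U full]) = {m0, m2}, so the formula holds at m2.

Yes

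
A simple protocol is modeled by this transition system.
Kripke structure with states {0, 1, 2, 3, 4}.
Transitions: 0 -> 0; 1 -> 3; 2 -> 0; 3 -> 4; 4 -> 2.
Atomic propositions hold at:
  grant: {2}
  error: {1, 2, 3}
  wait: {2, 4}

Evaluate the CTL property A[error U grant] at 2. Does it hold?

Yes

A[error U grant]: least fixpoint, start Z0 = Sat(grant) = {2}, add states in Sat(error) with every successor in Z. Already a fixed point.
Sat(A[error U grant]) = {2}
2 ∈ Sat(A[error U grant]) = {2}, so the formula holds at 2.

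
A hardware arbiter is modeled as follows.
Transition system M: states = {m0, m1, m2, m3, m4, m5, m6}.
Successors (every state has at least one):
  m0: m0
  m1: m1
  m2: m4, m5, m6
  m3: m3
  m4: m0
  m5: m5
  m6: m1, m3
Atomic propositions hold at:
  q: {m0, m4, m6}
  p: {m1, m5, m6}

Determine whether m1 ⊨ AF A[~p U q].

No

Sat(~p) = {m0, m2, m3, m4}
A[~p U q]: least fixpoint, start Z0 = Sat(q) = {m0, m4, m6}, add states in Sat(~p) with every successor in Z. Already a fixed point.
Sat(A[~p U q]) = {m0, m4, m6}
AF A[~p U q]: least fixpoint, start Z0 = {m0, m4, m6}, add states with every successor in Z. Already a fixed point.
Sat(AF A[~p U q]) = {m0, m4, m6}
m1 ∉ Sat(AF A[~p U q]) = {m0, m4, m6}, so the formula does not hold at m1.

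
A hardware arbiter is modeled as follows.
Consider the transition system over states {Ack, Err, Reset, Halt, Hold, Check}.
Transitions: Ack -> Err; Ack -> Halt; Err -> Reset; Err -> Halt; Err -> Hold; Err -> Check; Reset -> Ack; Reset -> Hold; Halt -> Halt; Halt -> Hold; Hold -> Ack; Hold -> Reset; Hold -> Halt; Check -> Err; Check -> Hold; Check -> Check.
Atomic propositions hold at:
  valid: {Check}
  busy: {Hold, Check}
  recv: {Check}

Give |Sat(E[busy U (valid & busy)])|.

1

Sat(valid & busy) = {Check}
E[busy U (valid & busy)]: least fixpoint, start Z0 = Sat((valid & busy)) = {Check}, add states in Sat(busy) with some successor in Z. Already a fixed point.
Sat(E[busy U (valid & busy)]) = {Check}
|Sat(E[busy U (valid & busy)])| = |{Check}| = 1.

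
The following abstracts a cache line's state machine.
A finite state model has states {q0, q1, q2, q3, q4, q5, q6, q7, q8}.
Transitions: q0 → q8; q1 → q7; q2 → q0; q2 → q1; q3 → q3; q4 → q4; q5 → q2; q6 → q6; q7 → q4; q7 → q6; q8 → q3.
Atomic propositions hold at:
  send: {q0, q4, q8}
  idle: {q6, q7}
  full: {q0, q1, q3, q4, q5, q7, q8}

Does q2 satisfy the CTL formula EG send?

No

EG send: greatest fixpoint, start Z0 = {q0, q4, q8}, keep only states in Sat with some successor in Z. Z1 = {q0, q4}; Z2 = {q4}; fixed.
Sat(EG send) = {q4}
q2 ∉ Sat(EG send) = {q4}, so the formula does not hold at q2.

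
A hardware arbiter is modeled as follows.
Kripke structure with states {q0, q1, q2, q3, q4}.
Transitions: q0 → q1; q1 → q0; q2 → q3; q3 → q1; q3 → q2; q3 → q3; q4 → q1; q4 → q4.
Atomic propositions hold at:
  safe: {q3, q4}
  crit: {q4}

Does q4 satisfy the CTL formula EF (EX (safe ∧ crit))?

Yes

Sat(safe ∧ crit) = {q4}
Sat(EX (safe ∧ crit)) = {s : some successor in {q4}} = {q4}
EF (EX (safe ∧ crit)): least fixpoint, start Z0 = {q4}, add states with some successor in Z. Already a fixed point.
Sat(EF (EX (safe ∧ crit))) = {q4}
q4 ∈ Sat(EF (EX (safe ∧ crit))) = {q4}, so the formula holds at q4.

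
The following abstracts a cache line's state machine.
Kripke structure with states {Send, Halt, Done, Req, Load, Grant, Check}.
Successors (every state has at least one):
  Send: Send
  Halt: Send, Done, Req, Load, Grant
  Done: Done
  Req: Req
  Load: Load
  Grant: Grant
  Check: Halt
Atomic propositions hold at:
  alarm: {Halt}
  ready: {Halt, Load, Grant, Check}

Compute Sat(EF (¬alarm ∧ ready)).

{Halt, Load, Grant, Check}

Sat(¬alarm) = {Send, Done, Req, Load, Grant, Check}
Sat(¬alarm ∧ ready) = {Load, Grant, Check}
EF (¬alarm ∧ ready): least fixpoint, start Z0 = {Load, Grant, Check}, add states with some successor in Z. Z1 = {Halt, Load, Grant, Check}; fixed.
Sat(EF (¬alarm ∧ ready)) = {Halt, Load, Grant, Check}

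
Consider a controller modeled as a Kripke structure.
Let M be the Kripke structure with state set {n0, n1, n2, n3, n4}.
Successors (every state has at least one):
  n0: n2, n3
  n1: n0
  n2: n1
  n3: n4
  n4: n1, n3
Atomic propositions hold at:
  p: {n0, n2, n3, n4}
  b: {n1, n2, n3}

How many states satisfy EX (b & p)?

2

Sat(b & p) = {n2, n3}
Sat(EX (b & p)) = {s : some successor in {n2, n3}} = {n0, n4}
|Sat(EX (b & p))| = |{n0, n4}| = 2.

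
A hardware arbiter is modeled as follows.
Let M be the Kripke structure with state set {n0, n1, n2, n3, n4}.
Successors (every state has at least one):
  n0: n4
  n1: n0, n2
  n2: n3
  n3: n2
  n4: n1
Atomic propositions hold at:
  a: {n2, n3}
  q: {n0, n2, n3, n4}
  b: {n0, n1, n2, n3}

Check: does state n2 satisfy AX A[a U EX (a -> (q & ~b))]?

No

Sat(~b) = {n4}
Sat(q & ~b) = {n4}
Sat(a -> (q & ~b)) = {n0, n1, n4}
Sat(EX (a -> (q & ~b))) = {s : some successor in {n0, n1, n4}} = {n0, n1, n4}
A[a U EX (a -> (q & ~b))]: least fixpoint, start Z0 = Sat(EX (a -> (q & ~b))) = {n0, n1, n4}, add states in Sat(a) with every successor in Z. Already a fixed point.
Sat(A[a U EX (a -> (q & ~b))]) = {n0, n1, n4}
Sat(AX A[a U EX (a -> (q & ~b))]) = {s : every successor in {n0, n1, n4}} = {n0, n4}
n2 ∉ Sat(AX A[a U EX (a -> (q & ~b))]) = {n0, n4}, so the formula does not hold at n2.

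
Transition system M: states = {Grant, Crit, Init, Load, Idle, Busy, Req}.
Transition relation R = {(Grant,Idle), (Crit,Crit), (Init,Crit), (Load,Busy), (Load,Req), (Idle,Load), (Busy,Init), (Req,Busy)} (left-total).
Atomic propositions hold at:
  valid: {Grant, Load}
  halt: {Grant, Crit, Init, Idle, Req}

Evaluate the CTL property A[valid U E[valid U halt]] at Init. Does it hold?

E[valid U halt]: least fixpoint, start Z0 = Sat(halt) = {Grant, Crit, Init, Idle, Req}, add states in Sat(valid) with some successor in Z. Z1 = {Grant, Crit, Init, Load, Idle, Req}; fixed.
Sat(E[valid U halt]) = {Grant, Crit, Init, Load, Idle, Req}
A[valid U E[valid U halt]]: least fixpoint, start Z0 = Sat(E[valid U halt]) = {Grant, Crit, Init, Load, Idle, Req}, add states in Sat(valid) with every successor in Z. Already a fixed point.
Sat(A[valid U E[valid U halt]]) = {Grant, Crit, Init, Load, Idle, Req}
Init ∈ Sat(A[valid U E[valid U halt]]) = {Grant, Crit, Init, Load, Idle, Req}, so the formula holds at Init.

Yes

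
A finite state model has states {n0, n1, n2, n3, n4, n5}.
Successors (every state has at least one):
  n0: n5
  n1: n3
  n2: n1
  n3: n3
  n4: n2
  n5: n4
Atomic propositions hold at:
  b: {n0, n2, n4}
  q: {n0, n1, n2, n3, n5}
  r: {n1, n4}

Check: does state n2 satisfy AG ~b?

Sat(~b) = {n1, n3, n5}
AG ~b: greatest fixpoint, start Z0 = {n1, n3, n5}, keep only states in Sat with every successor in Z. Z1 = {n1, n3}; fixed.
Sat(AG ~b) = {n1, n3}
n2 ∉ Sat(AG ~b) = {n1, n3}, so the formula does not hold at n2.

No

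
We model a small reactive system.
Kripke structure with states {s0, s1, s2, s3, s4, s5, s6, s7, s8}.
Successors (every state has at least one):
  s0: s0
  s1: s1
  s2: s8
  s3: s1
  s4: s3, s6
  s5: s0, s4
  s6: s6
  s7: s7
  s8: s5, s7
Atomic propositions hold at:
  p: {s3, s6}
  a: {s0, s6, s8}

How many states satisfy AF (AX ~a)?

5

Sat(~a) = {s1, s2, s3, s4, s5, s7}
Sat(AX ~a) = {s : every successor in {s1, s2, s3, s4, s5, s7}} = {s1, s3, s7, s8}
AF (AX ~a): least fixpoint, start Z0 = {s1, s3, s7, s8}, add states with every successor in Z. Z1 = {s1, s2, s3, s7, s8}; fixed.
Sat(AF (AX ~a)) = {s1, s2, s3, s7, s8}
|Sat(AF (AX ~a))| = |{s1, s2, s3, s7, s8}| = 5.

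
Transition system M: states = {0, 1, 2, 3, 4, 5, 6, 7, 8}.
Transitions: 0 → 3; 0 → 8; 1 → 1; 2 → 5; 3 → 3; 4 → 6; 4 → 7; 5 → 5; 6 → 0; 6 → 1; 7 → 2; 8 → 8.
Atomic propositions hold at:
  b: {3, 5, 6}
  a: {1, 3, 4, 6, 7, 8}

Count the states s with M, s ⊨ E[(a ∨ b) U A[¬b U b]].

Sat(a ∨ b) = {1, 3, 4, 5, 6, 7, 8}
Sat(¬b) = {0, 1, 2, 4, 7, 8}
A[¬b U b]: least fixpoint, start Z0 = Sat(b) = {3, 5, 6}, add states in Sat(¬b) with every successor in Z. Z1 = {2, 3, 5, 6}; Z2 = {2, 3, 5, 6, 7}; Z3 = {2, 3, 4, 5, 6, 7}; fixed.
Sat(A[¬b U b]) = {2, 3, 4, 5, 6, 7}
E[(a ∨ b) U A[¬b U b]]: least fixpoint, start Z0 = Sat(A[¬b U b]) = {2, 3, 4, 5, 6, 7}, add states in Sat(a ∨ b) with some successor in Z. Already a fixed point.
Sat(E[(a ∨ b) U A[¬b U b]]) = {2, 3, 4, 5, 6, 7}
|Sat(E[(a ∨ b) U A[¬b U b]])| = |{2, 3, 4, 5, 6, 7}| = 6.

6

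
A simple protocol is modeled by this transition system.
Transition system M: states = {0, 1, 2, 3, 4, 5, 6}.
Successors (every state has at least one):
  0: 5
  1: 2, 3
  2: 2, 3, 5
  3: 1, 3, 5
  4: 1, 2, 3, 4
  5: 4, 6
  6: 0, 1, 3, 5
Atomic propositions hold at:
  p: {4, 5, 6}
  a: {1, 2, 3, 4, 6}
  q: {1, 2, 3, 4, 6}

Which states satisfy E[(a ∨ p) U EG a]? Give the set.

Sat(a ∨ p) = {1, 2, 3, 4, 5, 6}
EG a: greatest fixpoint, start Z0 = {1, 2, 3, 4, 6}, keep only states in Sat with some successor in Z. Already a fixed point.
Sat(EG a) = {1, 2, 3, 4, 6}
E[(a ∨ p) U EG a]: least fixpoint, start Z0 = Sat(EG a) = {1, 2, 3, 4, 6}, add states in Sat(a ∨ p) with some successor in Z. Z1 = {1, 2, 3, 4, 5, 6}; fixed.
Sat(E[(a ∨ p) U EG a]) = {1, 2, 3, 4, 5, 6}

{1, 2, 3, 4, 5, 6}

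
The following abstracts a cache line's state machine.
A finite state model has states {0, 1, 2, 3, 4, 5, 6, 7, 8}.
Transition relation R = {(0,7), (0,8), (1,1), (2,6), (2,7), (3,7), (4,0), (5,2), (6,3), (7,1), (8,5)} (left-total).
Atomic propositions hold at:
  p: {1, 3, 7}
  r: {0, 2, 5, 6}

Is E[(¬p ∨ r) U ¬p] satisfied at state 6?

Yes

Sat(¬p) = {0, 2, 4, 5, 6, 8}
Sat(¬p ∨ r) = {0, 2, 4, 5, 6, 8}
E[(¬p ∨ r) U ¬p]: least fixpoint, start Z0 = Sat(¬p) = {0, 2, 4, 5, 6, 8}, add states in Sat(¬p ∨ r) with some successor in Z. Already a fixed point.
Sat(E[(¬p ∨ r) U ¬p]) = {0, 2, 4, 5, 6, 8}
6 ∈ Sat(E[(¬p ∨ r) U ¬p]) = {0, 2, 4, 5, 6, 8}, so the formula holds at 6.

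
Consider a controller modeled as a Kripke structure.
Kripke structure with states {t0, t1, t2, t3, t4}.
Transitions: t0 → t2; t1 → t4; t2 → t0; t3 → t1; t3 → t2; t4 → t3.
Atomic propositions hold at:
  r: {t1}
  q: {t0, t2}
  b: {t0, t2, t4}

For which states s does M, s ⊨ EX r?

{t3}

Sat(EX r) = {s : some successor in {t1}} = {t3}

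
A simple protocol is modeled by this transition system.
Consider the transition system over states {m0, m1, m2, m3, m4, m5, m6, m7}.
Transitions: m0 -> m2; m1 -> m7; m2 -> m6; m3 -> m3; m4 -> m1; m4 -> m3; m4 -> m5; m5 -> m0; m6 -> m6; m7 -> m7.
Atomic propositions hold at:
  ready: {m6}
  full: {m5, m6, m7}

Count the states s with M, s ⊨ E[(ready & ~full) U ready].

1

Sat(~full) = {m0, m1, m2, m3, m4}
Sat(ready & ~full) = ∅
E[(ready & ~full) U ready]: least fixpoint, start Z0 = Sat(ready) = {m6}, add states in Sat(ready & ~full) with some successor in Z. Already a fixed point.
Sat(E[(ready & ~full) U ready]) = {m6}
|Sat(E[(ready & ~full) U ready])| = |{m6}| = 1.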